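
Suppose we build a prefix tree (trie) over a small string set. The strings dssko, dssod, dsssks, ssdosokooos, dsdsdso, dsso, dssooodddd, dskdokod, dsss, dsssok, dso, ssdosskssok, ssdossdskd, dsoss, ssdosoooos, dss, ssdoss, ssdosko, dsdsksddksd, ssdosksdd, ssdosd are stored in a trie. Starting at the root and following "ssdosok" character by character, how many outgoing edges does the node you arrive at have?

The children of the "ssdosok" node are the distinct next characters among strings starting with "ssdosok".
Characters that immediately follow "ssdosok" among the stored strings: {o}.
That node has 1 child edge.

1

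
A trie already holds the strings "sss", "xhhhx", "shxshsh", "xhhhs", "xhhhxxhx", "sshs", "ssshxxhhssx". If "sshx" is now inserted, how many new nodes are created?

1

"ssh" is already a path in the trie; the remaining "x" must be added.
Each of the 1 remaining characters creates one node.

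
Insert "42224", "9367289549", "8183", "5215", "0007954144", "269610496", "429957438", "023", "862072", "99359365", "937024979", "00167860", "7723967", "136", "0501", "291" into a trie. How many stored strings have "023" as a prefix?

Traverse to the node for "023", then collect every word in that subtree.
Words under "023": 023
Count: 1

1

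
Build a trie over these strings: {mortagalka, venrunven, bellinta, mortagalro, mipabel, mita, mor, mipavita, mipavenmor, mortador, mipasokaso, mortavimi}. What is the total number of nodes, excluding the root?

For each word, the new-node count is its length minus the longest prefix already in the trie:
  "mortagalka" → 10 new (m, o, r, t, a, g, a, l, k, a)
  "venrunven" → 9 new (v, e, n, r, u, n, v, e, n)
  "bellinta" → 8 new (b, e, l, l, i, n, t, a)
  "mortagalro" → prefix "mortagal" already present; 2 new (r, o)
  "mipabel" → prefix "m" already present; 6 new (i, p, a, b, e, l)
  "mita" → prefix "mi" already present; 2 new (t, a)
  "mor" → prefix "mor" already present; 0 new (none)
  "mipavita" → prefix "mipa" already present; 4 new (v, i, t, a)
  "mipavenmor" → prefix "mipav" already present; 5 new (e, n, m, o, r)
  "mortador" → prefix "morta" already present; 3 new (d, o, r)
  "mipasokaso" → prefix "mipa" already present; 6 new (s, o, k, a, s, o)
  "mortavimi" → prefix "morta" already present; 4 new (v, i, m, i)
Total nodes = 10 + 9 + 8 + 2 + 6 + 2 + 0 + 4 + 5 + 3 + 6 + 4 = 59

59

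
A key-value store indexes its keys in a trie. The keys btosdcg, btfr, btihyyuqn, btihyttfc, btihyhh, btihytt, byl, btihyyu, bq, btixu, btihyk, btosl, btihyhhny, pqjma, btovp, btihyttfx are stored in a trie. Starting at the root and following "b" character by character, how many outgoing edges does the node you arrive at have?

3

Follow the path "b" to its node, then look at its outgoing edges.
Distinct next characters after "b": q, t, y.
That node has 3 child edges.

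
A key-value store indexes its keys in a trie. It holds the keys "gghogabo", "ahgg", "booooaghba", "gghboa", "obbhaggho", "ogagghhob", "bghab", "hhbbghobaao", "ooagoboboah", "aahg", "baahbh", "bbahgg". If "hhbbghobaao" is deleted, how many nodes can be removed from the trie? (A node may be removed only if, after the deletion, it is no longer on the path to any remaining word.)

After clearing the end-marker at "hhbbghobaao", prune upward until reaching a node still needed by another word.
No other word shares any prefix with "hhbbghobaao", so all 11 of its nodes go.
Nodes removed: 11

11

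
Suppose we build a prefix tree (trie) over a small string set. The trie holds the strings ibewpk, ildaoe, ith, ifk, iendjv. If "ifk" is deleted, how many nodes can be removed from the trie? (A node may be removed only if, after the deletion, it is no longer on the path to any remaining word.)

After clearing the end-marker at "ifk", prune upward until reaching a node still needed by another word.
The suffix "fk" (2 nodes) is used only by "ifk"; the node for "i" still has the child "b", so pruning stops there.
Nodes removed: 2

2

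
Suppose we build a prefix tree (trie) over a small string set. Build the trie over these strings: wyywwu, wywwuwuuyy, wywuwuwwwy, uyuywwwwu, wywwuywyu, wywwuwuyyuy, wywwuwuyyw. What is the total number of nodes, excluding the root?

39

Trie structure (* marks end of a word):
(root)
├─ u
│  └─ y
│     └─ u
│        └─ y
│           └─ w
│              └─ w
│                 └─ w
│                    └─ w
│                       └─ u *
└─ w
   └─ y
      ├─ w
      │  ├─ u
      │  │  └─ w
      │  │     └─ u
      │  │        └─ w
      │  │           └─ w
      │  │              └─ w
      │  │                 └─ y *
      │  └─ w
      │     └─ u
      │        ├─ w
      │        │  └─ u
      │        │     ├─ u
      │        │     │  └─ y
      │        │     │     └─ y *
      │        │     └─ y
      │        │        └─ y
      │        │           ├─ u
      │        │           │  └─ y *
      │        │           └─ w *
      │        └─ y
      │           └─ w
      │              └─ y
      │                 └─ u *
      └─ y
         └─ w
            └─ w
               └─ u *
Counting every labelled node above: 39.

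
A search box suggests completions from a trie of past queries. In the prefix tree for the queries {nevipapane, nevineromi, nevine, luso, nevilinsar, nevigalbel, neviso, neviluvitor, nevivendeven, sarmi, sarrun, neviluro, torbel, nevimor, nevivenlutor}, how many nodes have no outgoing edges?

Leaves are exactly the stored words that no other stored word extends.
Those words: "luso", "nevigalbel", "nevilinsar", "neviluro", "neviluvitor", "nevimor", "nevineromi", "nevipapane", "neviso", "nevivendeven", "nevivenlutor", "sarmi", "sarrun", "torbel"
Leaf count: 14

14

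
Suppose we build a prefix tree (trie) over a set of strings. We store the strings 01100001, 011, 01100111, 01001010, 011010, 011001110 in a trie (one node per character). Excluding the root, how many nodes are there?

For each word, the new-node count is its length minus the longest prefix already in the trie:
  "01100001" → 8 new (0, 1, 1, 0, 0, 0, 0, 1)
  "011" → prefix "011" already present; 0 new (none)
  "01100111" → prefix "01100" already present; 3 new (1, 1, 1)
  "01001010" → prefix "01" already present; 6 new (0, 0, 1, 0, 1, 0)
  "011010" → prefix "0110" already present; 2 new (1, 0)
  "011001110" → prefix "01100111" already present; 1 new (0)
Total nodes = 8 + 0 + 3 + 6 + 2 + 1 = 20

20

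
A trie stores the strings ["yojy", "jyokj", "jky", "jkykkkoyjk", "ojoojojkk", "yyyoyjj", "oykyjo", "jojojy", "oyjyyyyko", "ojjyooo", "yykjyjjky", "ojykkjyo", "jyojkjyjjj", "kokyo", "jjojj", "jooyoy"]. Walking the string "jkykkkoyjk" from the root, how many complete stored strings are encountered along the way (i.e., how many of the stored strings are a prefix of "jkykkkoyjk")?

2

Traverse "jkykkkoyjk" character by character; count nodes along the way that are marked as word ends.
Prefixes of the query that are stored words: "jky", "jkykkkoyjk"
Count: 2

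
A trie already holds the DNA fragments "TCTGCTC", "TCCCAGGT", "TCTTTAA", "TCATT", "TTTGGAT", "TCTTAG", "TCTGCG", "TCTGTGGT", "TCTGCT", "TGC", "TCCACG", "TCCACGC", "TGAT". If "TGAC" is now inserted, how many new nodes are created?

"TGA" is already a path in the trie; the remaining "C" must be added.
Each of the 1 remaining characters creates one node.

1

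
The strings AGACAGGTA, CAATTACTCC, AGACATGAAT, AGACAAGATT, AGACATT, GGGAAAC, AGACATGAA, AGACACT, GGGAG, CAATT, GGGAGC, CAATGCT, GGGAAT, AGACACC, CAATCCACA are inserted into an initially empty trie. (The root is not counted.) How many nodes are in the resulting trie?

51

For each word, the new-node count is its length minus the longest prefix already in the trie:
  "AGACAGGTA" → 9 new (A, G, A, C, A, G, G, T, A)
  "CAATTACTCC" → 10 new (C, A, A, T, T, A, C, T, C, C)
  "AGACATGAAT" → prefix "AGACA" already present; 5 new (T, G, A, A, T)
  "AGACAAGATT" → prefix "AGACA" already present; 5 new (A, G, A, T, T)
  "AGACATT" → prefix "AGACAT" already present; 1 new (T)
  "GGGAAAC" → 7 new (G, G, G, A, A, A, C)
  "AGACATGAA" → prefix "AGACATGAA" already present; 0 new (none)
  "AGACACT" → prefix "AGACA" already present; 2 new (C, T)
  "GGGAG" → prefix "GGGA" already present; 1 new (G)
  "CAATT" → prefix "CAATT" already present; 0 new (none)
  "GGGAGC" → prefix "GGGAG" already present; 1 new (C)
  "CAATGCT" → prefix "CAAT" already present; 3 new (G, C, T)
  "GGGAAT" → prefix "GGGAA" already present; 1 new (T)
  "AGACACC" → prefix "AGACAC" already present; 1 new (C)
  "CAATCCACA" → prefix "CAAT" already present; 5 new (C, C, A, C, A)
Total nodes = 9 + 10 + 5 + 5 + 1 + 7 + 0 + 2 + 1 + 0 + 1 + 3 + 1 + 1 + 5 = 51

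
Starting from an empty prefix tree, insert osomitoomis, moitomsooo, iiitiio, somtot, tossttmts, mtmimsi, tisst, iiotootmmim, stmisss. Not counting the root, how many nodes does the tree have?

Insert word by word; a character creates a node only if that edge doesn't already exist:
  "osomitoomis" → 11 new (o, s, o, m, i, t, o, o, m, i, s)
  "moitomsooo" → 10 new (m, o, i, t, o, m, s, o, o, o)
  "iiitiio" → 7 new (i, i, i, t, i, i, o)
  "somtot" → 6 new (s, o, m, t, o, t)
  "tossttmts" → 9 new (t, o, s, s, t, t, m, t, s)
  "mtmimsi" → prefix "m" already present; 6 new (t, m, i, m, s, i)
  "tisst" → prefix "t" already present; 4 new (i, s, s, t)
  "iiotootmmim" → prefix "ii" already present; 9 new (o, t, o, o, t, m, m, i, m)
  "stmisss" → prefix "s" already present; 6 new (t, m, i, s, s, s)
Total nodes = 11 + 10 + 7 + 6 + 9 + 6 + 4 + 9 + 6 = 68

68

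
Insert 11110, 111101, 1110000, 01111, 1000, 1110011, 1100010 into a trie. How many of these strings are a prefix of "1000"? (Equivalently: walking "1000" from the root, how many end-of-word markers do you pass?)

Walk "1000" from the root; an end-of-word marker is hit whenever a stored word is a prefix of "1000".
Prefixes of the query that are stored words: "1000"
Count: 1

1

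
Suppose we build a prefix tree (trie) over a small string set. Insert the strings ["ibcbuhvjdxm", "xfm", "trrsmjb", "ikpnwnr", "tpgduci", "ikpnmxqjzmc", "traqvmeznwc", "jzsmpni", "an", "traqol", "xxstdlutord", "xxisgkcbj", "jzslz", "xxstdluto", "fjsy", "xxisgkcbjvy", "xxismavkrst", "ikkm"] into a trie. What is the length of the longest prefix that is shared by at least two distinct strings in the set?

Look for the deepest trie node that still has at least two words in its subtree.
e.g. "xxisgkcbj" and "xxisgkcbjvy" share the prefix "xxisgkcbj" of length 9; no pair shares a longer one.
Longest shared-prefix length: 9

9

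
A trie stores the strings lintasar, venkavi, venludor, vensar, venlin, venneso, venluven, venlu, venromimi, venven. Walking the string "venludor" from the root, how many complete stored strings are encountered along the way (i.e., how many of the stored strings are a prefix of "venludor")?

Walk "venludor" from the root; an end-of-word marker is hit whenever a stored word is a prefix of "venludor".
Prefixes of the query that are stored words: "venlu", "venludor"
Count: 2

2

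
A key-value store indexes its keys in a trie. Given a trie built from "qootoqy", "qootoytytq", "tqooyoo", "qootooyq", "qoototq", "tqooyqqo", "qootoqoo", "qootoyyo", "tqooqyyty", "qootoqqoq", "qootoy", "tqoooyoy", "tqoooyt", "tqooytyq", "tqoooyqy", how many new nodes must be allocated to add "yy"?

2

Nothing in the trie begins with "y"; the whole of "yy" is new.
2 − 0 = 2 new nodes.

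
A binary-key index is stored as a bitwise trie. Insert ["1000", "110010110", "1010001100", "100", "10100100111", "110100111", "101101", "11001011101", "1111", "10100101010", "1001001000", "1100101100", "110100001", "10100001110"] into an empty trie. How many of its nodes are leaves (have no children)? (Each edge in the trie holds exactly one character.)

Leaves are exactly the stored words that no other stored word extends.
Those words: "1000", "1001001000", "10100001110", "1010001100", "10100100111", "10100101010", "101101", "1100101100", "11001011101", "110100001", "110100111", "1111"
Leaf count: 12

12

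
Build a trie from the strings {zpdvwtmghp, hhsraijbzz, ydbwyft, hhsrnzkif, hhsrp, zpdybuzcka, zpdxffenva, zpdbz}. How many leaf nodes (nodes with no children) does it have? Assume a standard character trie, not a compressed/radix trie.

8

A leaf is a node with no children — equivalently, the end of a word that is not a proper prefix of any other stored word.
Those words: "hhsraijbzz", "hhsrnzkif", "hhsrp", "ydbwyft", "zpdbz", "zpdvwtmghp", "zpdxffenva", "zpdybuzcka"
Leaf count: 8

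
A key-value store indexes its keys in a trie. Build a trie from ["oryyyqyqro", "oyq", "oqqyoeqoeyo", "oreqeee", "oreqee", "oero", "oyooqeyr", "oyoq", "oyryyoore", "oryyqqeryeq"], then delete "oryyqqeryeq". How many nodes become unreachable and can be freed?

7

Walk "oryyqqeryeq" from the leaf back toward the root, removing each node that no remaining word uses.
The suffix "qqeryeq" (7 nodes) is used only by "oryyqqeryeq"; the node for "oryy" still has the child "y", so pruning stops there.
Nodes removed: 7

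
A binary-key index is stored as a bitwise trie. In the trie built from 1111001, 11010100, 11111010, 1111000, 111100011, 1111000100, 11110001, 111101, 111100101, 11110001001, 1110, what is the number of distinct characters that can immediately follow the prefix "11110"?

The children of the "11110" node are the distinct next characters among strings starting with "11110".
Distinct next characters after "11110": 0, 1.
That node has 2 child edges.

2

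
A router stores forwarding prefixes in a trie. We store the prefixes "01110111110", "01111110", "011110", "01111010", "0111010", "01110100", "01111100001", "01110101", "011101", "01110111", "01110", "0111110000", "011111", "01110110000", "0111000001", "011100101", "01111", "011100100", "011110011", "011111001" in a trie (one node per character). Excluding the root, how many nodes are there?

43

Trace insertions, counting only characters that open a new branch:
  "01110111110" → 11 new (0, 1, 1, 1, 0, 1, 1, 1, 1, 1, 0)
  "01111110" → prefix "0111" already present; 4 new (1, 1, 1, 0)
  "011110" → prefix "01111" already present; 1 new (0)
  "01111010" → prefix "011110" already present; 2 new (1, 0)
  "0111010" → prefix "011101" already present; 1 new (0)
  "01110100" → prefix "0111010" already present; 1 new (0)
  "01111100001" → prefix "011111" already present; 5 new (0, 0, 0, 0, 1)
  "01110101" → prefix "0111010" already present; 1 new (1)
  "011101" → prefix "011101" already present; 0 new (none)
  "01110111" → prefix "01110111" already present; 0 new (none)
  "01110" → prefix "01110" already present; 0 new (none)
  "0111110000" → prefix "0111110000" already present; 0 new (none)
  "011111" → prefix "011111" already present; 0 new (none)
  "01110110000" → prefix "0111011" already present; 4 new (0, 0, 0, 0)
  "0111000001" → prefix "01110" already present; 5 new (0, 0, 0, 0, 1)
  "011100101" → prefix "011100" already present; 3 new (1, 0, 1)
  "01111" → prefix "01111" already present; 0 new (none)
  "011100100" → prefix "01110010" already present; 1 new (0)
  "011110011" → prefix "011110" already present; 3 new (0, 1, 1)
  "011111001" → prefix "01111100" already present; 1 new (1)
Total nodes = 11 + 4 + 1 + 2 + 1 + 1 + 5 + 1 + 0 + 0 + 0 + 0 + 0 + 4 + 5 + 3 + 0 + 1 + 3 + 1 = 43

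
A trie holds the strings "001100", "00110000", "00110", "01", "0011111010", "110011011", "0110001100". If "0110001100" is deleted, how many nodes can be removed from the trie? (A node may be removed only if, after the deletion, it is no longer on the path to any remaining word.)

8

A node on "0110001100"'s path can go only if nothing else ends at it or branches off below it.
The suffix "10001100" (8 nodes) is used only by "0110001100"; "01" is itself a stored word, so pruning stops there.
Nodes removed: 8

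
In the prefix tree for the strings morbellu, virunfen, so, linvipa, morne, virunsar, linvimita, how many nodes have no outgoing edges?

A leaf is a node with no children — equivalently, the end of a word that is not a proper prefix of any other stored word.
Those words: "linvimita", "linvipa", "morbellu", "morne", "so", "virunfen", "virunsar"
Leaf count: 7

7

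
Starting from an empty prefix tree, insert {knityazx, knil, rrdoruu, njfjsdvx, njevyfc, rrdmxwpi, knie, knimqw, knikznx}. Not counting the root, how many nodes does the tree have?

42

Count nodes per top-level branch (shared prefixes stored once):
  'k'-branch (knie, knikznx, knil, knimqw, knityazx): 17 nodes
  'n'-branch (njevyfc, njfjsdvx): 13 nodes
  'r'-branch (rrdmxwpi, rrdoruu): 12 nodes
Sum: 42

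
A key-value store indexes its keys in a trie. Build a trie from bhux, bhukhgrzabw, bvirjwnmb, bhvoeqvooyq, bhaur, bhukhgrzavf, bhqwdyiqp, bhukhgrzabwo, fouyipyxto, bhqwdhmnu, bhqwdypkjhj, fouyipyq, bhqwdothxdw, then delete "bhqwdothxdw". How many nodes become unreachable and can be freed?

6

A node on "bhqwdothxdw"'s path can go only if nothing else ends at it or branches off below it.
The suffix "othxdw" (6 nodes) is used only by "bhqwdothxdw"; the node for "bhqwd" still has the child "y", so pruning stops there.
Nodes removed: 6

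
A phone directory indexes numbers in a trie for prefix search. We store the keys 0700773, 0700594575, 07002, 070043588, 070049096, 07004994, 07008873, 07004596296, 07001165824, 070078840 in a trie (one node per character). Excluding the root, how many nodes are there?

46

Insert word by word; a character creates a node only if that edge doesn't already exist:
  "0700773" → 7 new (0, 7, 0, 0, 7, 7, 3)
  "0700594575" → prefix "0700" already present; 6 new (5, 9, 4, 5, 7, 5)
  "07002" → prefix "0700" already present; 1 new (2)
  "070043588" → prefix "0700" already present; 5 new (4, 3, 5, 8, 8)
  "070049096" → prefix "07004" already present; 4 new (9, 0, 9, 6)
  "07004994" → prefix "070049" already present; 2 new (9, 4)
  "07008873" → prefix "0700" already present; 4 new (8, 8, 7, 3)
  "07004596296" → prefix "07004" already present; 6 new (5, 9, 6, 2, 9, 6)
  "07001165824" → prefix "0700" already present; 7 new (1, 1, 6, 5, 8, 2, 4)
  "070078840" → prefix "07007" already present; 4 new (8, 8, 4, 0)
Total nodes = 7 + 6 + 1 + 5 + 4 + 2 + 4 + 6 + 7 + 4 = 46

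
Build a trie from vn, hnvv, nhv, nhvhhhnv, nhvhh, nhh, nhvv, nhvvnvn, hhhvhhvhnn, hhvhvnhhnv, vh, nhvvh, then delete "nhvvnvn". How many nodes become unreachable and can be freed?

3

Walk "nhvvnvn" from the leaf back toward the root, removing each node that no remaining word uses.
The suffix "nvn" (3 nodes) is used only by "nhvvnvn"; the node for "nhvv" still has the child "h", so pruning stops there.
Nodes removed: 3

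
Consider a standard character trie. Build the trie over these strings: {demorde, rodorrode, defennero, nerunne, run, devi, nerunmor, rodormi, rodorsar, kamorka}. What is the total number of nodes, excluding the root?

Insert word by word; a character creates a node only if that edge doesn't already exist:
  "demorde" → 7 new (d, e, m, o, r, d, e)
  "rodorrode" → 9 new (r, o, d, o, r, r, o, d, e)
  "defennero" → prefix "de" already present; 7 new (f, e, n, n, e, r, o)
  "nerunne" → 7 new (n, e, r, u, n, n, e)
  "run" → prefix "r" already present; 2 new (u, n)
  "devi" → prefix "de" already present; 2 new (v, i)
  "nerunmor" → prefix "nerun" already present; 3 new (m, o, r)
  "rodormi" → prefix "rodor" already present; 2 new (m, i)
  "rodorsar" → prefix "rodor" already present; 3 new (s, a, r)
  "kamorka" → 7 new (k, a, m, o, r, k, a)
Total nodes = 7 + 9 + 7 + 7 + 2 + 2 + 3 + 2 + 3 + 7 = 49

49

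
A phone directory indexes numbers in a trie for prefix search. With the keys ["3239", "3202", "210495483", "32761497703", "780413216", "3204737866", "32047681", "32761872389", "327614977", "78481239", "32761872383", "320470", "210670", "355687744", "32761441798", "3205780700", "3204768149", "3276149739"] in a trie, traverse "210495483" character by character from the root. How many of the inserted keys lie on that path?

Traverse "210495483" character by character; count nodes along the way that are marked as word ends.
Prefixes of the query that are stored words: "210495483"
Count: 1

1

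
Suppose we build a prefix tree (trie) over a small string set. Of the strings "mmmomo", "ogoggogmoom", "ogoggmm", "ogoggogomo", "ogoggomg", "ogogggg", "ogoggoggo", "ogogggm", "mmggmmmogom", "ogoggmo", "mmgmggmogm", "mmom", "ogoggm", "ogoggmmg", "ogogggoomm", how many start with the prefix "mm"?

4

Filter for entries beginning with "mm":
Matches: "mmggmmmogom", "mmgmggmogm", "mmmomo", "mmom"
Count: 4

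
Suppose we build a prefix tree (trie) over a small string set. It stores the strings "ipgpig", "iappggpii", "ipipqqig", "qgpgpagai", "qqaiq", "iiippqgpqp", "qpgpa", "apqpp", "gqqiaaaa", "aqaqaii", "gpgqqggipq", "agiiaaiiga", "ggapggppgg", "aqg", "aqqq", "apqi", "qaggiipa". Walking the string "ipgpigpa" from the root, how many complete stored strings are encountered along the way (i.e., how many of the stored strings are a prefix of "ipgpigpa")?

1

Walk "ipgpigpa" from the root; an end-of-word marker is hit whenever a stored word is a prefix of "ipgpigpa".
Prefixes of the query that are stored words: "ipgpig"
Count: 1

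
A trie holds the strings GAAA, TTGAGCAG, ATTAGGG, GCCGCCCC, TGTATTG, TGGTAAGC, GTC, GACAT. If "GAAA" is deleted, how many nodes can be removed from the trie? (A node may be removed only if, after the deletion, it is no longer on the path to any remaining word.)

2

A node on "GAAA"'s path can go only if nothing else ends at it or branches off below it.
The suffix "AA" (2 nodes) is used only by "GAAA"; the node for "GA" still has the child "C", so pruning stops there.
Nodes removed: 2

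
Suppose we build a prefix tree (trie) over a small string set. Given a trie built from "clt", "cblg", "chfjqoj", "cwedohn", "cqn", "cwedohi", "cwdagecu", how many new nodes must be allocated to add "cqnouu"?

The longest prefix of "cqnouu" already in the trie is "cqn" (length 3).
So 6 − 3 = 3 new nodes.

3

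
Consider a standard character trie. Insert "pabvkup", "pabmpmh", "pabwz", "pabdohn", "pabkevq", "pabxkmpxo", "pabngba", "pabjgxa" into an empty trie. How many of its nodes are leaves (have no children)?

A leaf is a node with no children — equivalently, the end of a word that is not a proper prefix of any other stored word.
Those words: "pabdohn", "pabjgxa", "pabkevq", "pabmpmh", "pabngba", "pabvkup", "pabwz", "pabxkmpxo"
Leaf count: 8

8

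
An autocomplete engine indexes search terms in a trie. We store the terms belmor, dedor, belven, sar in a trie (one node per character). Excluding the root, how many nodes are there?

Insert word by word; a character creates a node only if that edge doesn't already exist:
  "belmor" → 6 new (b, e, l, m, o, r)
  "dedor" → 5 new (d, e, d, o, r)
  "belven" → prefix "bel" already present; 3 new (v, e, n)
  "sar" → 3 new (s, a, r)
Total nodes = 6 + 5 + 3 + 3 = 17

17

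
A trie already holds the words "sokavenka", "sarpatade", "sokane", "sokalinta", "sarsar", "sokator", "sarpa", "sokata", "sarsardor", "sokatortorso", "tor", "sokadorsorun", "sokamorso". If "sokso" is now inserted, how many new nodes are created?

2

"sok" is already a path in the trie; the remaining "so" must be added.
Each of the 2 remaining characters creates one node.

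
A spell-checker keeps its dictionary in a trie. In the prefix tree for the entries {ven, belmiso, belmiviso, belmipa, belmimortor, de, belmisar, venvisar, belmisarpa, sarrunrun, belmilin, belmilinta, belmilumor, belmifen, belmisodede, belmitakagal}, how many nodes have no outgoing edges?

Leaves are exactly the stored words that no other stored word extends.
Those words: "belmifen", "belmilinta", "belmilumor", "belmimortor", "belmipa", "belmisarpa", "belmisodede", "belmitakagal", "belmiviso", "de", "sarrunrun", "venvisar"
Leaf count: 12

12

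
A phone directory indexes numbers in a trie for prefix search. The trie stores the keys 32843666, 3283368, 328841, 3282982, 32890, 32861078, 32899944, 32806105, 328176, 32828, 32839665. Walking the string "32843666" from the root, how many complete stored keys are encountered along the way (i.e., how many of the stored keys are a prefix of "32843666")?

1

Walk "32843666" from the root; an end-of-word marker is hit whenever a stored word is a prefix of "32843666".
Prefixes of the query that are stored words: "32843666"
Count: 1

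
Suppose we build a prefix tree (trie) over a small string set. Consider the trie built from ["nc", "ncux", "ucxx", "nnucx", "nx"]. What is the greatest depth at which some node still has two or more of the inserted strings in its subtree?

Look for the deepest trie node that still has at least two words in its subtree.
"nc" and "ncux" agree on "nc" (2 characters) before diverging; nothing deeper is shared.
Longest shared-prefix length: 2

2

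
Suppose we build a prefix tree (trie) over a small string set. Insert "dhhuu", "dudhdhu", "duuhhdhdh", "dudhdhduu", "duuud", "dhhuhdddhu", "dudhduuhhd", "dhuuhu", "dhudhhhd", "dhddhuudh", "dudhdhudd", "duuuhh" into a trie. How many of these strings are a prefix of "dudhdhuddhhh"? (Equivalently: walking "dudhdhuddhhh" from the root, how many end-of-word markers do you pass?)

Check each prefix of "dudhdhuddhhh" against the stored set — each match is an end-marker on the path.
Prefixes of the query that are stored words: "dudhdhu", "dudhdhudd"
Count: 2

2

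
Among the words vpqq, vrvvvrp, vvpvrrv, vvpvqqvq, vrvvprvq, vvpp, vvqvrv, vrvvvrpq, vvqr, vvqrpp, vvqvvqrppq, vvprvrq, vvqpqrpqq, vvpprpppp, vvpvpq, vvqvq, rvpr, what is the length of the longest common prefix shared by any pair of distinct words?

7

Look for the deepest trie node that still has at least two words in its subtree.
e.g. "vrvvvrp" and "vrvvvrpq" share the prefix "vrvvvrp" of length 7; no pair shares a longer one.
Longest shared-prefix length: 7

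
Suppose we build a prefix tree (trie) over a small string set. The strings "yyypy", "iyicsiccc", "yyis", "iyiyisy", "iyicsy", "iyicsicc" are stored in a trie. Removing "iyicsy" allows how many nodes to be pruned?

1

After clearing the end-marker at "iyicsy", prune upward until reaching a node still needed by another word.
The suffix "y" (1 node) is used only by "iyicsy"; the node for "iyics" still has the child "i", so pruning stops there.
Nodes removed: 1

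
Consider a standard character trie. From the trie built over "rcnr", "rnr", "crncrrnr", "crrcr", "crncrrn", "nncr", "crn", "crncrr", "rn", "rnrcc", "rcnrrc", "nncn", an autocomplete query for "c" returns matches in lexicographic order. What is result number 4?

Words with prefix "c", in lexicographic order: "crn", "crncrr", "crncrrn", "crncrrnr", "crrcr"
The 4th is crncrrnr.

crncrrnr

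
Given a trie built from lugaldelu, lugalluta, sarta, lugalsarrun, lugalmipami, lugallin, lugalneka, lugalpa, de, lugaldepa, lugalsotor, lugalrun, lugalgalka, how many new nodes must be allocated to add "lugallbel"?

Walking "lugallbel" from the root, the first 6 characters ("lugall") follow existing edges; "b" is the first miss.
New nodes needed: |"lugallbel"| − 6 = 9 − 6 = 3.

3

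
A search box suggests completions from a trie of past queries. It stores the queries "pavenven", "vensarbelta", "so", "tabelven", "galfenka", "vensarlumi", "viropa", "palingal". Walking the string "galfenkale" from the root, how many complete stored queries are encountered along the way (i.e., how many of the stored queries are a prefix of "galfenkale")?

1

Walk "galfenkale" from the root; an end-of-word marker is hit whenever a stored word is a prefix of "galfenkale".
Prefixes of the query that are stored words: "galfenka"
Count: 1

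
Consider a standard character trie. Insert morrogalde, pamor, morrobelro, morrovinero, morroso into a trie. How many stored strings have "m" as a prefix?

Walk to "m"; the words in its subtree are exactly those with that prefix.
Matches: "morrobelro", "morrogalde", "morroso", "morrovinero"
Count: 4

4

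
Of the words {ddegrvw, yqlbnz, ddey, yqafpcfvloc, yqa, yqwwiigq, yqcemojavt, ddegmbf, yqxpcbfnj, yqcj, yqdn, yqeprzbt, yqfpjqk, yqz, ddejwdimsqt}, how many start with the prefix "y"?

11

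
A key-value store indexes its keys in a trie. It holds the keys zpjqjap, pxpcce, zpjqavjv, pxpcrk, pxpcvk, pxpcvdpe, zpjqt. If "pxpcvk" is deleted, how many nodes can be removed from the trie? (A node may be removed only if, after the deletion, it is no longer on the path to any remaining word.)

1

A node on "pxpcvk"'s path can go only if nothing else ends at it or branches off below it.
The suffix "k" (1 node) is used only by "pxpcvk"; the node for "pxpcv" still has the child "d", so pruning stops there.
Nodes removed: 1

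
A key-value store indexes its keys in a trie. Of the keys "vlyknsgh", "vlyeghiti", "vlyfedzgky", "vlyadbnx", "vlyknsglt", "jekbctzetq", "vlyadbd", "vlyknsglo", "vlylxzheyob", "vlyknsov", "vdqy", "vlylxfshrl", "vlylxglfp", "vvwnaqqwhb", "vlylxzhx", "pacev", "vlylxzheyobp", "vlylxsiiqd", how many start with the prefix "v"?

Filter for entries beginning with "v":
Words under "v": vdqy, vlyadbd, vlyadbnx, vlyeghiti, vlyfedzgky, vlyknsgh, vlyknsglo, vlyknsglt, vlyknsov, vlylxfshrl, vlylxglfp, vlylxsiiqd, vlylxzheyob, vlylxzheyobp, vlylxzhx, vvwnaqqwhb
Count: 16

16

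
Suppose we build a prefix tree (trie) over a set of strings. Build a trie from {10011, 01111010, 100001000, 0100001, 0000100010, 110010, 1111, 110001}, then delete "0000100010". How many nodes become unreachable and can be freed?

After clearing the end-marker at "0000100010", prune upward until reaching a node still needed by another word.
The suffix "000100010" (9 nodes) is used only by "0000100010"; the node for "0" still has the child "1", so pruning stops there.
Nodes removed: 9

9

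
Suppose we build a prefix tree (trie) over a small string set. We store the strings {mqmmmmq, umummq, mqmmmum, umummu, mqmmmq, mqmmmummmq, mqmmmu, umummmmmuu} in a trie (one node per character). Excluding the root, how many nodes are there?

25

Count nodes per top-level branch (shared prefixes stored once):
  'm'-branch (mqmmmmq, mqmmmq, mqmmmu, mqmmmum, mqmmmummmq): 13 nodes
  'u'-branch (umummmmmuu, umummq, umummu): 12 nodes
Sum: 25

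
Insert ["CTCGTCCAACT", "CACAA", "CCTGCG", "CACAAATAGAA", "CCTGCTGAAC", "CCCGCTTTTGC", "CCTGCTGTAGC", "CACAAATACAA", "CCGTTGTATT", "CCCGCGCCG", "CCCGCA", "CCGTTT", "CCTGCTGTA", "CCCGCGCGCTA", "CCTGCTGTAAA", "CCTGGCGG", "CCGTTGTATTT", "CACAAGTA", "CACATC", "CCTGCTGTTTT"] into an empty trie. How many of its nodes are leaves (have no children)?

17

A leaf is a node with no children — equivalently, the end of a word that is not a proper prefix of any other stored word.
Those words: "CACAAATACAA", "CACAAATAGAA", "CACAAGTA", "CACATC", "CCCGCA", "CCCGCGCCG", "CCCGCGCGCTA", "CCCGCTTTTGC", "CCGTTGTATTT", "CCGTTT", "CCTGCG", "CCTGCTGAAC", "CCTGCTGTAAA", "CCTGCTGTAGC", "CCTGCTGTTTT", "CCTGGCGG", "CTCGTCCAACT"
Leaf count: 17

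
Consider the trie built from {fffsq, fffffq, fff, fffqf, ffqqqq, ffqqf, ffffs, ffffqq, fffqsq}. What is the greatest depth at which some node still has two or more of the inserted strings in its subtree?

4

Look for the deepest trie node that still has at least two words in its subtree.
"fffffq" and "ffffqq" agree on "ffff" (4 characters) before diverging; nothing deeper is shared.
Longest shared-prefix length: 4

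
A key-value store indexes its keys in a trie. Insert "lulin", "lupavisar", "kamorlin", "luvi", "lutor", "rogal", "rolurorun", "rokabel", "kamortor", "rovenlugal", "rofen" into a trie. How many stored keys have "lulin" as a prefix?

Filter for entries beginning with "lulin":
Matches: "lulin"
Count: 1

1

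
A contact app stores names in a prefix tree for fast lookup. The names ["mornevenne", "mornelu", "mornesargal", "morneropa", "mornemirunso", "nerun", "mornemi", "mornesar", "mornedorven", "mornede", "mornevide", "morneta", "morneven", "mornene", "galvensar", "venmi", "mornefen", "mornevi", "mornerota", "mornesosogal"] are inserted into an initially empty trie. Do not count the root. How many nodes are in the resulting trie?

73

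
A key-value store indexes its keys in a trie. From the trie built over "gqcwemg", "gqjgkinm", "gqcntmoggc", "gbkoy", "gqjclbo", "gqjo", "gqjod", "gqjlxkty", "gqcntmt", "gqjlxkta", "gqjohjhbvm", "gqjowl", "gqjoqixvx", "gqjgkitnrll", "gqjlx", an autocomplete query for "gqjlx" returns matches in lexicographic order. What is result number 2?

gqjlxkta

Words with prefix "gqjlx", in lexicographic order: "gqjlx", "gqjlxkta", "gqjlxkty"
Position 2: gqjlxkta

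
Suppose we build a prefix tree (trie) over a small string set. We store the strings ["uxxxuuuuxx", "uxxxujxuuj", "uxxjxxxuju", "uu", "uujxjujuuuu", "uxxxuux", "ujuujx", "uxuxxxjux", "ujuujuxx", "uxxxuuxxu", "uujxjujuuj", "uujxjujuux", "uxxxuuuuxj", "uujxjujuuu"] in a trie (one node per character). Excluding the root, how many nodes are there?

53

Count nodes per top-level branch (shared prefixes stored once):
  'u'-branch (ujuujuxx, ujuujx, uu, uujxjujuuj, uujxjujuuu, uujxjujuuuu, uujxjujuux, uxuxxxjux, uxxjxxxuju, uxxxujxuuj, uxxxuuuuxj, uxxxuuuuxx, uxxxuux, uxxxuuxxu): 53 nodes
Sum: 53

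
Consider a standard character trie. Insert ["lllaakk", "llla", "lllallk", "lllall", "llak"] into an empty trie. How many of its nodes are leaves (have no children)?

3

A leaf is a node with no children — equivalently, the end of a word that is not a proper prefix of any other stored word.
Those words: "llak", "lllaakk", "lllallk"
Leaf count: 3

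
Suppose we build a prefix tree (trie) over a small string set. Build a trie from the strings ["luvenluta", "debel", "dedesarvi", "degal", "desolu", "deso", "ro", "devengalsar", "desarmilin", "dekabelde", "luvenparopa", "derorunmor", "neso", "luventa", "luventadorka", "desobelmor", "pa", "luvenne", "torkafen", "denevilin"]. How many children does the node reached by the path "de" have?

8

Walk "de" from the root, arriving at one node.
Distinct next characters after "de": b, d, g, k, n, r, s, v.
That node has 8 child edges.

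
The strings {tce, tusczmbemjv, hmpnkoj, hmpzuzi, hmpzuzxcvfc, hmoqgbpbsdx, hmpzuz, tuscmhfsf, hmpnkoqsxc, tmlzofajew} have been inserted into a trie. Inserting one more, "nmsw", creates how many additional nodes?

4

Nothing in the trie begins with "n"; the whole of "nmsw" is new.
4 − 0 = 4 new nodes.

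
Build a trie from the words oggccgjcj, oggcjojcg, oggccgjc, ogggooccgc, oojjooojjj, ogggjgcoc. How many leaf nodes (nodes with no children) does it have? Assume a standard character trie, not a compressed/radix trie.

A leaf is a node with no children — equivalently, the end of a word that is not a proper prefix of any other stored word.
Those words: "oggccgjcj", "oggcjojcg", "ogggjgcoc", "ogggooccgc", "oojjooojjj"
Leaf count: 5

5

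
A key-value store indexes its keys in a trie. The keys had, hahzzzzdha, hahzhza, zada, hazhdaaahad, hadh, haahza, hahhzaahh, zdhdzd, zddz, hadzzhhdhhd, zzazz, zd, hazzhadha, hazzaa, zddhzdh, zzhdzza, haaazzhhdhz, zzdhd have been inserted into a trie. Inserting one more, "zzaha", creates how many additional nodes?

2

Walking "zzaha" from the root, the first 3 characters ("zza") follow existing edges; "h" is the first miss.
Each of the 2 remaining characters creates one node.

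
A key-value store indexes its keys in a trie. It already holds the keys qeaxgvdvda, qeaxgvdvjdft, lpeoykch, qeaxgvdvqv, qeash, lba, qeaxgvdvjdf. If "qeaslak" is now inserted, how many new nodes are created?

The longest prefix of "qeaslak" already in the trie is "qeas" (length 4).
So 7 − 4 = 3 new nodes.

3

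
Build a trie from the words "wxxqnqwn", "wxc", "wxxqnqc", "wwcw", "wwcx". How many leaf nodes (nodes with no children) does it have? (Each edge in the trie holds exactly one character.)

5

Leaves are exactly the stored words that no other stored word extends.
Those words: "wwcw", "wwcx", "wxc", "wxxqnqc", "wxxqnqwn"
Leaf count: 5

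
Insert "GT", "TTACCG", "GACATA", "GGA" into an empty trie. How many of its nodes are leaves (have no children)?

A leaf is a node with no children — equivalently, the end of a word that is not a proper prefix of any other stored word.
Those words: "GACATA", "GGA", "GT", "TTACCG"
Leaf count: 4

4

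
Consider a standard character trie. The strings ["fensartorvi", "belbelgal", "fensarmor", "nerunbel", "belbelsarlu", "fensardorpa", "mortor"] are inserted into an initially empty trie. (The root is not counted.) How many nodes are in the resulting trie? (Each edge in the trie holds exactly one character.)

47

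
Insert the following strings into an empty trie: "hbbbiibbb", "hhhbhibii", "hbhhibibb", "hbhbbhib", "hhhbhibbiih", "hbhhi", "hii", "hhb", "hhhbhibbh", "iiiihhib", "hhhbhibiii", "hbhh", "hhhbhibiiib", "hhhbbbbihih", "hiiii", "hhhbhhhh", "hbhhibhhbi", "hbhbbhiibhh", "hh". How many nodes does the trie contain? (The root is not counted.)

Count nodes per top-level branch (shared prefixes stored once):
  'h'-branch (hbbbiibbb, hbhbbhib, hbhbbhiibhh, hbhh, hbhhi, hbhhibhhbi, hbhhibibb, hh, hhb, hhhbbbbihih, hhhbhhhh, hhhbhibbh, hhhbhibbiih, hhhbhibii, hhhbhibiii, hhhbhibiiib, hii, hiiii): 59 nodes
  'i'-branch (iiiihhib): 8 nodes
Sum: 67

67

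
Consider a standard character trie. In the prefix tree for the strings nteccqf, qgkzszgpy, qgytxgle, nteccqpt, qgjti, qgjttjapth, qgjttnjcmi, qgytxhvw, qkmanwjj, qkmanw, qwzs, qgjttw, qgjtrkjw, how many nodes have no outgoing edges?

A leaf is a node with no children — equivalently, the end of a word that is not a proper prefix of any other stored word.
Those words: "nteccqf", "nteccqpt", "qgjti", "qgjtrkjw", "qgjttjapth", "qgjttnjcmi", "qgjttw", "qgkzszgpy", "qgytxgle", "qgytxhvw", "qkmanwjj", "qwzs"
Leaf count: 12

12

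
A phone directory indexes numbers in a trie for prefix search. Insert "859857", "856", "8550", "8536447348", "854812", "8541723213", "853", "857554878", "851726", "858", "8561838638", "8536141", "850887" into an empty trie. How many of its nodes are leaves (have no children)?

11

Leaves are exactly the stored words that no other stored word extends.
Those words: "850887", "851726", "8536141", "8536447348", "8541723213", "854812", "8550", "8561838638", "857554878", "858", "859857"
Leaf count: 11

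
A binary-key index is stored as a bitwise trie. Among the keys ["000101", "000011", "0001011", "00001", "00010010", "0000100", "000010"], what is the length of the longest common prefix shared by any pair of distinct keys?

The deepest shared node is where two words last agree before diverging.
"000010" and "0000100" agree on "000010" (6 characters) before diverging; nothing deeper is shared.
Longest shared-prefix length: 6

6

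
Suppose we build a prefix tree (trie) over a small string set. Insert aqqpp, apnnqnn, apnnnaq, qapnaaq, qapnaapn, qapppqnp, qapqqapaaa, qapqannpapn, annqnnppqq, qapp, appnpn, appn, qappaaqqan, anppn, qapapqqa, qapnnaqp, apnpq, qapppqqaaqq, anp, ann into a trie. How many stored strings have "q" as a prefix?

10

Filter for entries beginning with "q":
Words under "q": qapapqqa, qapnaapn, qapnaaq, qapnnaqp, qapp, qappaaqqan, qapppqnp, qapppqqaaqq, qapqannpapn, qapqqapaaa
Count: 10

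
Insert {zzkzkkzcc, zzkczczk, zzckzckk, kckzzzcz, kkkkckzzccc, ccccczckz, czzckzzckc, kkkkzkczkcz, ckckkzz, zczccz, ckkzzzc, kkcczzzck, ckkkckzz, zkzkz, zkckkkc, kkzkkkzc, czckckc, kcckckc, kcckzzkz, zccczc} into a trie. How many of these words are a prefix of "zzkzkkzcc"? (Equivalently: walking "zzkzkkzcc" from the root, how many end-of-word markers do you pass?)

1

Check each prefix of "zzkzkkzcc" against the stored set — each match is an end-marker on the path.
Prefixes of the query that are stored words: "zzkzkkzcc"
Count: 1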